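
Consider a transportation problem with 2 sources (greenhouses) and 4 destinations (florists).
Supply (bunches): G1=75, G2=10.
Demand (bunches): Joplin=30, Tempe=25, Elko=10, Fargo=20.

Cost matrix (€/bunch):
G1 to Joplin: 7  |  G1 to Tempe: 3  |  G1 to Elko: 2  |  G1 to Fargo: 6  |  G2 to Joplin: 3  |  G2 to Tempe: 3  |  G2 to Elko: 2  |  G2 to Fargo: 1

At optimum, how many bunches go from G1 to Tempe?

25

The minimum-cost plan:
  G1→Joplin: 30 × €7 = €210
  G1→Tempe: 25 × €3 = €75
  G1→Elko: 10 × €2 = €20
  G1→Fargo: 10 × €6 = €60
  G2→Fargo: 10 × €1 = €10
Total cost = €375.
So G1→Tempe carries 25 bunches.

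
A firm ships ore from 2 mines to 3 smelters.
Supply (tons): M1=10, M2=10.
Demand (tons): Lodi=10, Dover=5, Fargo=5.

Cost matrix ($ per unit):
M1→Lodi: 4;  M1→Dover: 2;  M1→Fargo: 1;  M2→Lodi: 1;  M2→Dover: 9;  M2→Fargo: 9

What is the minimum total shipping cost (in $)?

25

Optimal allocation:
  M1 to Dover: 5 × $2 = $10
  M1 to Fargo: 5 × $1 = $5
  M2 to Lodi: 10 × $1 = $10
Total = 10 + 5 + 10 = $25.
(Supply check: M1 ships 10; M2 ships 10.)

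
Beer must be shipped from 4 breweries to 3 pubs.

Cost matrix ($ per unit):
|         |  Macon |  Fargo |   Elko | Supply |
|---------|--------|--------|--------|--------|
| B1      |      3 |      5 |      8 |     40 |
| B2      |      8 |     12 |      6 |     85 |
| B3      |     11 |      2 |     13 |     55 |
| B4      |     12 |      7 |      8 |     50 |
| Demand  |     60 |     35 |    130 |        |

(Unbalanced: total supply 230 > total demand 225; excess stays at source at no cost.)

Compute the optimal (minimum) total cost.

An optimal shipping plan:
  B1→Macon: 40 kegs
  B2→Macon: 5 kegs
  B2→Elko: 80 kegs
  B3→Macon: 15 kegs
  B3→Fargo: 35 kegs
  B4→Elko: 50 kegs
Total cost = $1275.

1275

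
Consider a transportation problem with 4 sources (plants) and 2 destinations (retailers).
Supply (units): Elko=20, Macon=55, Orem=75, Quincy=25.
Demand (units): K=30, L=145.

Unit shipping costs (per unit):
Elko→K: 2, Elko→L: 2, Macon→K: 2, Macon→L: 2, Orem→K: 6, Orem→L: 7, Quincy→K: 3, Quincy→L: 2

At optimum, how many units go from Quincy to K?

Optimal shipments:
  Elko to L: 20 × 2 = 40
  Macon to L: 55 × 2 = 110
  Orem to K: 30 × 6 = 180
  Orem to L: 45 × 7 = 315
  Quincy to L: 25 × 2 = 50
Total cost = 695.
The route Quincy→K is not used.

0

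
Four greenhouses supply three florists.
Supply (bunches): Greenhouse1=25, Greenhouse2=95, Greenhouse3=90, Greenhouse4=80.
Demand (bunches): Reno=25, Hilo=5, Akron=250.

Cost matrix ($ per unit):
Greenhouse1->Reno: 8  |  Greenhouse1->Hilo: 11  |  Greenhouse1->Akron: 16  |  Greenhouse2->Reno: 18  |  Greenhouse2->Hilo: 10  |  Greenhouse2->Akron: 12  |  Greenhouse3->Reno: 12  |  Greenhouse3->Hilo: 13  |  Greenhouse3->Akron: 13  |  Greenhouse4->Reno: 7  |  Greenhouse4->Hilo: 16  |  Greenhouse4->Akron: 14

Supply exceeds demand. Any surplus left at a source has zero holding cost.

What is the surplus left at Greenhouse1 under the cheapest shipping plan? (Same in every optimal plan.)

Minimum-cost shipments:
  Greenhouse1 to Reno: 10 × $8 = $80
  Greenhouse1 to Hilo: 5 × $11 = $55
  Greenhouse2 to Akron: 95 × $12 = $1140
  Greenhouse3 to Akron: 90 × $13 = $1170
  Greenhouse4 to Reno: 15 × $7 = $105
  Greenhouse4 to Akron: 65 × $14 = $910
Total cost = $3460.
Greenhouse1 ships 15 of its 25, leaving 10.

10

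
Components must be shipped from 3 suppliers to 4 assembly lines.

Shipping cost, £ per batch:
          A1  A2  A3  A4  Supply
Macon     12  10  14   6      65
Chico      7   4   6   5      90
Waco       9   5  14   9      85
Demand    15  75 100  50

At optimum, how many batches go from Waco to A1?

The minimum-cost plan:
  Macon–A1: 5 × £12 = £60
  Macon–A3: 10 × £14 = £140
  Macon–A4: 50 × £6 = £300
  Chico–A3: 90 × £6 = £540
  Waco–A1: 10 × £9 = £90
  Waco–A2: 75 × £5 = £375
Total cost = £1505.
So Waco→A1 carries 10 batches.

10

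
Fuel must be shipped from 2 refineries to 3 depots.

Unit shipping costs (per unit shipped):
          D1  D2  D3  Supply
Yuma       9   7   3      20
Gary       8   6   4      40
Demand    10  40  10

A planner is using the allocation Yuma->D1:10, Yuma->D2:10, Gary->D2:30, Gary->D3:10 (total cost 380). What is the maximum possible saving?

Current plan cost = 10·9 + 10·7 + 30·6 + 10·4 = 380.
Optimal plan:
  Yuma→D1: 10 kL
  Yuma→D3: 10 kL
  Gary→D2: 40 kL
Optimal cost = 360.
Saving = 380 − 360 = 20.

20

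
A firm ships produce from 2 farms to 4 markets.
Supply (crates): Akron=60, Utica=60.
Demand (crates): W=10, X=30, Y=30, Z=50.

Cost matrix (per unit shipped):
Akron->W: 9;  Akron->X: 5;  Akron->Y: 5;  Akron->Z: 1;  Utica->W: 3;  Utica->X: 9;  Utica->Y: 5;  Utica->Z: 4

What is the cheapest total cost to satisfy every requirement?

440

An optimal shipping plan:
  Akron–X: 30 × 5 = 150
  Akron–Z: 30 × 1 = 30
  Utica–W: 10 × 3 = 30
  Utica–Y: 30 × 5 = 150
  Utica–Z: 20 × 4 = 80
Total = 150 + 30 + 30 + 150 + 80 = 440.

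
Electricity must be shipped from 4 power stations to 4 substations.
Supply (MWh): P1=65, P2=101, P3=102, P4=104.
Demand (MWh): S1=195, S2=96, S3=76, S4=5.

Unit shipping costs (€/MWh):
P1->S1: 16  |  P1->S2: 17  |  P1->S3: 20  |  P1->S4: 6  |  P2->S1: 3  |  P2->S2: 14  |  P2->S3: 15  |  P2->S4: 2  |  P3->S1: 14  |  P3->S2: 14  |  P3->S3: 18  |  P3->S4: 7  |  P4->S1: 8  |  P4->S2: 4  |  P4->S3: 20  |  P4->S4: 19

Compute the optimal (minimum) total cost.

3473

An optimal shipping plan:
  P1–S1: 60 × €16 = €960
  P1–S4: 5 × €6 = €30
  P2–S1: 101 × €3 = €303
  P3–S1: 26 × €14 = €364
  P3–S3: 76 × €18 = €1368
  P4–S1: 8 × €8 = €64
  P4–S2: 96 × €4 = €384
Total = 960 + 30 + 303 + 364 + 1368 + 64 + 384 = €3473.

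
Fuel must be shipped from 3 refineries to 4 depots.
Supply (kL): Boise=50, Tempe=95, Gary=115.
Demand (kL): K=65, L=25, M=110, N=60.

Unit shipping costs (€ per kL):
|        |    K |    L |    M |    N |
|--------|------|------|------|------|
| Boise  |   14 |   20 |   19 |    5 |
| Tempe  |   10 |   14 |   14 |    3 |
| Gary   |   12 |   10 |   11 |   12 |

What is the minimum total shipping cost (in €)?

2450

Optimal allocation:
  Boise to N: 50 × €5 = €250
  Tempe to K: 65 × €10 = €650
  Tempe to M: 20 × €14 = €280
  Tempe to N: 10 × €3 = €30
  Gary to L: 25 × €10 = €250
  Gary to M: 90 × €11 = €990
Total = 250 + 650 + 280 + 30 + 250 + 990 = €2450.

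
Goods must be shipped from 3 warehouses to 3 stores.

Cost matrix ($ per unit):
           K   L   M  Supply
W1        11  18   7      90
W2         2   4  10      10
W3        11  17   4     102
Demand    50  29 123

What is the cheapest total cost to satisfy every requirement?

1487

One minimum-cost allocation:
  W1→K: 50 × $11 = $550
  W1→L: 19 × $18 = $342
  W1→M: 21 × $7 = $147
  W2→L: 10 × $4 = $40
  W3→M: 102 × $4 = $408
Total = 550 + 342 + 147 + 40 + 408 = $1487.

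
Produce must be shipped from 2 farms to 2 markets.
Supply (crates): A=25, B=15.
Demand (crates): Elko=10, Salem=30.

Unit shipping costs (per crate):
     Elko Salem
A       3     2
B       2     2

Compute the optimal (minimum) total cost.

80

An optimal shipping plan:
  A to Salem: 25 crates
  B to Elko: 10 crates
  B to Salem: 5 crates
Total cost = 80.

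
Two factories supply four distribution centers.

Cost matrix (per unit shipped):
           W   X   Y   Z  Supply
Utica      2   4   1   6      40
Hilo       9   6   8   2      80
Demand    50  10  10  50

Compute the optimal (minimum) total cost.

410

A cheapest plan:
  Utica to W: 40 pallets
  Hilo to W: 10 pallets
  Hilo to X: 10 pallets
  Hilo to Y: 10 pallets
  Hilo to Z: 50 pallets
Total cost = 410.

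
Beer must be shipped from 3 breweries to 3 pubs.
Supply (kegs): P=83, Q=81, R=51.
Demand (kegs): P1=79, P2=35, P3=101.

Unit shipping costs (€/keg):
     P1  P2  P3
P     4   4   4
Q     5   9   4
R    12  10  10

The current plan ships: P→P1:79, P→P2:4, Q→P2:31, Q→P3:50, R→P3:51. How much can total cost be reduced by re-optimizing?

155

Current plan cost = 79·4 + 4·4 + 31·9 + 50·4 + 51·10 = €1321.
Optimal plan:
  P->P1: 79 kegs
  P->P3: 4 kegs
  Q->P3: 81 kegs
  R->P2: 35 kegs
  R->P3: 16 kegs
Optimal cost = €1166.
Saving = 1321 − 1166 = €155.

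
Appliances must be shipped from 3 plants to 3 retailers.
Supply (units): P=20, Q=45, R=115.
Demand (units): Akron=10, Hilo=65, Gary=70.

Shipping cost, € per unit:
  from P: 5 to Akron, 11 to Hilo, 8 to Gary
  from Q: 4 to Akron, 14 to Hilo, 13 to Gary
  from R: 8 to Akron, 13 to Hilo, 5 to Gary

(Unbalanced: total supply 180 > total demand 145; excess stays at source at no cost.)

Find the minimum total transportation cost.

1195

Optimal allocation:
  P–Hilo: 20 × €11 = €220
  Q–Akron: 10 × €4 = €40
  R–Hilo: 45 × €13 = €585
  R–Gary: 70 × €5 = €350
Total = 220 + 40 + 585 + 350 = €1195.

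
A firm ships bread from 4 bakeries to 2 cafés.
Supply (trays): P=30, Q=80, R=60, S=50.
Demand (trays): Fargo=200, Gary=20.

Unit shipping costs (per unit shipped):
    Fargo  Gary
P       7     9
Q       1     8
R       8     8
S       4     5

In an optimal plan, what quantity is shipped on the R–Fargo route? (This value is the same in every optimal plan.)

Solving gives:
  P->Fargo: 30 × 7 = 210
  Q->Fargo: 80 × 1 = 80
  R->Fargo: 40 × 8 = 320
  R->Gary: 20 × 8 = 160
  S->Fargo: 50 × 4 = 200
Total cost = 970.
So R→Fargo carries 40 trays.

40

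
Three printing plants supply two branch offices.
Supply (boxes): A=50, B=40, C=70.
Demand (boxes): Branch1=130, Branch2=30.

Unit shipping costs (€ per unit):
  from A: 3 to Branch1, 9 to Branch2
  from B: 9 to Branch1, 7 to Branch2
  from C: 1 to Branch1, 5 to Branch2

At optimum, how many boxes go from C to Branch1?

70

Solving gives:
  A to Branch1: 50 × €3 = €150
  B to Branch1: 10 × €9 = €90
  B to Branch2: 30 × €7 = €210
  C to Branch1: 70 × €1 = €70
Total cost = €520.
So C→Branch1 carries 70 boxes.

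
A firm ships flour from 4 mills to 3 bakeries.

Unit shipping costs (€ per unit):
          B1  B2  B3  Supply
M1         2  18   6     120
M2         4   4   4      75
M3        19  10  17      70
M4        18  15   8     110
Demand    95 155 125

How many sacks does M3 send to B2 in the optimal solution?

Solving gives:
  M1->B1: 95 × €2 = €190
  M1->B3: 25 × €6 = €150
  M2->B2: 75 × €4 = €300
  M3->B2: 70 × €10 = €700
  M4->B2: 10 × €15 = €150
  M4->B3: 100 × €8 = €800
Total cost = €2290.
So M3→B2 carries 70 sacks.

70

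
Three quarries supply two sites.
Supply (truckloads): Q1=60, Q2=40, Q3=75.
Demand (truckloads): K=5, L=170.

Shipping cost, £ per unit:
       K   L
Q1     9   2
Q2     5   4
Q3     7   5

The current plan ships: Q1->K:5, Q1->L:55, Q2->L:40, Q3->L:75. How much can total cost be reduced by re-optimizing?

30

Current plan cost = 5·9 + 55·2 + 40·4 + 75·5 = £690.
Optimal plan:
  Q1–L: 60 × £2 = £120
  Q2–K: 5 × £5 = £25
  Q2–L: 35 × £4 = £140
  Q3–L: 75 × £5 = £375
Optimal cost = £660.
Saving = 690 − 660 = £30.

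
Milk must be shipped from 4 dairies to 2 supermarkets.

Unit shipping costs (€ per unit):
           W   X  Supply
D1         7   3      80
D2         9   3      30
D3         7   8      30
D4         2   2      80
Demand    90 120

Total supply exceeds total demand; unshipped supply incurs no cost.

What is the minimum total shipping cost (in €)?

630

An optimal shipping plan:
  D1–X: 80 × €3 = €240
  D2–X: 30 × €3 = €90
  D3–W: 20 × €7 = €140
  D4–W: 70 × €2 = €140
  D4–X: 10 × €2 = €20
Total = 240 + 90 + 140 + 140 + 20 = €630.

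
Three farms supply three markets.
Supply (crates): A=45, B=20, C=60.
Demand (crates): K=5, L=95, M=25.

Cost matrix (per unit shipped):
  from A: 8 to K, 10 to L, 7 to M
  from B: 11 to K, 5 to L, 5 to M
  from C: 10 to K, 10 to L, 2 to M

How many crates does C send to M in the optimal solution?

25

Solving gives:
  A to K: 5 crates
  A to L: 40 crates
  B to L: 20 crates
  C to L: 35 crates
  C to M: 25 crates
Total cost = 940.
So C→M carries 25 crates.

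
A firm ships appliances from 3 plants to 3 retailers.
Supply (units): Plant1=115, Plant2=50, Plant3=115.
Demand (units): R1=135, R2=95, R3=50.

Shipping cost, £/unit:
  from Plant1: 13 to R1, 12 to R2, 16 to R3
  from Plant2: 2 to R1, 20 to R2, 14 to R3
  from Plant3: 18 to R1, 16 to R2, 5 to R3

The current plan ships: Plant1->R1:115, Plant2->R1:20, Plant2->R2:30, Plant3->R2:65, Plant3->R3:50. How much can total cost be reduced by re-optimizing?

570

Current plan cost = 115·13 + 20·2 + 30·20 + 65·16 + 50·5 = £3425.
Optimal plan:
  Plant1->R1: 85 × £13 = £1105
  Plant1->R2: 30 × £12 = £360
  Plant2->R1: 50 × £2 = £100
  Plant3->R2: 65 × £16 = £1040
  Plant3->R3: 50 × £5 = £250
Optimal cost = £2855.
Saving = 3425 − 2855 = £570.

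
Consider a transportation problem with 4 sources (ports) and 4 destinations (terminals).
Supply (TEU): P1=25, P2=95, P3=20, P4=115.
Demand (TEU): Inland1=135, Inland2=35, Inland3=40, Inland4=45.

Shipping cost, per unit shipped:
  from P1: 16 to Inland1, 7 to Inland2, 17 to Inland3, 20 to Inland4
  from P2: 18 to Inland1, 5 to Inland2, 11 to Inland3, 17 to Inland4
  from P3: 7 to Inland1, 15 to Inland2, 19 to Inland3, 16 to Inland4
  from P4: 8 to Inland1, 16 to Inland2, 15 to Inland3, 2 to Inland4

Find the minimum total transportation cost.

2165

Optimal allocation:
  P1→Inland1: 25 × 16 = 400
  P2→Inland1: 20 × 18 = 360
  P2→Inland2: 35 × 5 = 175
  P2→Inland3: 40 × 11 = 440
  P3→Inland1: 20 × 7 = 140
  P4→Inland1: 70 × 8 = 560
  P4→Inland4: 45 × 2 = 90
Total = 400 + 360 + 175 + 440 + 140 + 560 + 90 = 2165.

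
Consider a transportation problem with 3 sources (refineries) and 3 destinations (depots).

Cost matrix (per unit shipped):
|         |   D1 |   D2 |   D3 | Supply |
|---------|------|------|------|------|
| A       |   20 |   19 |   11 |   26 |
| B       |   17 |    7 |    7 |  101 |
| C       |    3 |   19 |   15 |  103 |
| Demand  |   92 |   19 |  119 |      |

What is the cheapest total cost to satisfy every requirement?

A cheapest plan:
  A->D3: 26 × 11 = 286
  B->D2: 19 × 7 = 133
  B->D3: 82 × 7 = 574
  C->D1: 92 × 3 = 276
  C->D3: 11 × 15 = 165
Total = 286 + 133 + 574 + 276 + 165 = 1434.

1434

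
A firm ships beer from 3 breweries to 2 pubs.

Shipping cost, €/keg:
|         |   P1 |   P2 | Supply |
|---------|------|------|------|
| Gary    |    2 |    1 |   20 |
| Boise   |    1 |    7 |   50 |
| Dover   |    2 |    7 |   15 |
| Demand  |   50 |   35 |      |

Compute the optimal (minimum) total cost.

An optimal shipping plan:
  Gary->P2: 20 × €1 = €20
  Boise->P1: 50 × €1 = €50
  Dover->P2: 15 × €7 = €105
Total = 20 + 50 + 105 = €175.

175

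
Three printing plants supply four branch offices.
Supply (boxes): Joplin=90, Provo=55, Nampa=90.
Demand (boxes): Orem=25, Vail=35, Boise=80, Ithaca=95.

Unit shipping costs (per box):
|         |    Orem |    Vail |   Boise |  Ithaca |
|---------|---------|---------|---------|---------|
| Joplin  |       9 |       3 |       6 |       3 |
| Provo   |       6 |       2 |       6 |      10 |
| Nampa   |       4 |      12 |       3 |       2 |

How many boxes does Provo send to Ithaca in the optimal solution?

Solving gives:
  Joplin→Ithaca: 90 × 3 = 270
  Provo→Orem: 20 × 6 = 120
  Provo→Vail: 35 × 2 = 70
  Nampa→Orem: 5 × 4 = 20
  Nampa→Boise: 80 × 3 = 240
  Nampa→Ithaca: 5 × 2 = 10
Total cost = 730.
The route Provo→Ithaca is not used.

0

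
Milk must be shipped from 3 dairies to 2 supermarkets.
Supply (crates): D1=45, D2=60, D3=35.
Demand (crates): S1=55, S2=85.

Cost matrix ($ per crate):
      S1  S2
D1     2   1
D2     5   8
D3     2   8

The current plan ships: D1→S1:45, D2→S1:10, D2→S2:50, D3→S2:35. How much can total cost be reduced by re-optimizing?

Current plan cost = 45·2 + 10·5 + 50·8 + 35·8 = $820.
Optimal plan:
  D1->S2: 45 × $1 = $45
  D2->S1: 20 × $5 = $100
  D2->S2: 40 × $8 = $320
  D3->S1: 35 × $2 = $70
Optimal cost = $535.
Saving = 820 − 535 = $285.

285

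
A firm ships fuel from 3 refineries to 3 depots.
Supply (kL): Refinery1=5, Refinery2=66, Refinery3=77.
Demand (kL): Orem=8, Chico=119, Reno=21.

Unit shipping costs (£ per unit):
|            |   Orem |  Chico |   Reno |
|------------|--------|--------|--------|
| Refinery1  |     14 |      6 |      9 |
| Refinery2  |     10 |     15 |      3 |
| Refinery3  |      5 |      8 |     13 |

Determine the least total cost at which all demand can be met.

1344

Optimal allocation:
  Refinery1 to Chico: 5 × £6 = £30
  Refinery2 to Orem: 8 × £10 = £80
  Refinery2 to Chico: 37 × £15 = £555
  Refinery2 to Reno: 21 × £3 = £63
  Refinery3 to Chico: 77 × £8 = £616
Total = 30 + 80 + 555 + 63 + 616 = £1344.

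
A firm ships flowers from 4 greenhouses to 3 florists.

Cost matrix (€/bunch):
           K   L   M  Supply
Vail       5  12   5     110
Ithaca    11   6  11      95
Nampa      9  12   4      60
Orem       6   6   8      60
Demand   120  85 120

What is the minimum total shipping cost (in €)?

1770

One minimum-cost allocation:
  Vail to K: 50 bunches
  Vail to M: 60 bunches
  Ithaca to K: 10 bunches
  Ithaca to L: 85 bunches
  Nampa to M: 60 bunches
  Orem to K: 60 bunches
Total cost = €1770.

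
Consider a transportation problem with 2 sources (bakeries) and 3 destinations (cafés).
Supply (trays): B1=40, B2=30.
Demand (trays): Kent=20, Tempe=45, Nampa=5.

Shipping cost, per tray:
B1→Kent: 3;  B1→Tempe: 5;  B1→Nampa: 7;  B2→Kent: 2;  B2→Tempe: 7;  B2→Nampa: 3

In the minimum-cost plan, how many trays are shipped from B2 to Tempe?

The minimum-cost plan:
  B1 to Tempe: 40 trays
  B2 to Kent: 20 trays
  B2 to Tempe: 5 trays
  B2 to Nampa: 5 trays
Total cost = 290.
So B2→Tempe carries 5 trays.

5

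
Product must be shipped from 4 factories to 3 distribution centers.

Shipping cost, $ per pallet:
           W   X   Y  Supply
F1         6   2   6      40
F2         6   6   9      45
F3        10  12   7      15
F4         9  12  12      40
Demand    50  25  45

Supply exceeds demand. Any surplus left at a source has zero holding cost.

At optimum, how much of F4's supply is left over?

20

Minimum-cost shipments:
  F1->X: 25 × $2 = $50
  F1->Y: 15 × $6 = $90
  F2->W: 45 × $6 = $270
  F3->Y: 15 × $7 = $105
  F4->W: 5 × $9 = $45
  F4->Y: 15 × $12 = $180
Total cost = $740.
F4 ships 20 of its 40, leaving 20.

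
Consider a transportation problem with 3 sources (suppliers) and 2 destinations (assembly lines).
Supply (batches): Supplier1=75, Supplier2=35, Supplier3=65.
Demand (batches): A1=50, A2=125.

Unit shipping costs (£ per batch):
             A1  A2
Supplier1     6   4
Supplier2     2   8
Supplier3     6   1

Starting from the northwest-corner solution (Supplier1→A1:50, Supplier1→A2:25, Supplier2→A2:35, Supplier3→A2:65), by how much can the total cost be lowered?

Current plan cost = 50·6 + 25·4 + 35·8 + 65·1 = £745.
Optimal plan:
  Supplier1–A1: 15 × £6 = £90
  Supplier1–A2: 60 × £4 = £240
  Supplier2–A1: 35 × £2 = £70
  Supplier3–A2: 65 × £1 = £65
Optimal cost = £465.
Saving = 745 − 465 = £280.

280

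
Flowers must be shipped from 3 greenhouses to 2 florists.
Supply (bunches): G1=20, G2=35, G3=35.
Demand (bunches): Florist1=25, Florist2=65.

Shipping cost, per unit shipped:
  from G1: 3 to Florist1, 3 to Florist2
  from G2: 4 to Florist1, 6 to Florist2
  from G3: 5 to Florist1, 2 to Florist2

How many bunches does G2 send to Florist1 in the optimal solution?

25

Optimal shipments:
  G1->Florist2: 20 × 3 = 60
  G2->Florist1: 25 × 4 = 100
  G2->Florist2: 10 × 6 = 60
  G3->Florist2: 35 × 2 = 70
Total cost = 290.
So G2→Florist1 carries 25 bunches.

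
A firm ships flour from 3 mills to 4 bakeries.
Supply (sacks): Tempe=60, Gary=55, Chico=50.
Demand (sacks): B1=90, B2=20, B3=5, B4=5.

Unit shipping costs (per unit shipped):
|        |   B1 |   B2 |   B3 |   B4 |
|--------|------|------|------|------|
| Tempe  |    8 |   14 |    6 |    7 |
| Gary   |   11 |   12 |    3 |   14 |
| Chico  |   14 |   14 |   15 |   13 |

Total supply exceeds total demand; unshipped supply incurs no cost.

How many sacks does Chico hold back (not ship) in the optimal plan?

45

An optimal plan:
  Tempe–B1: 55 × 8 = 440
  Tempe–B4: 5 × 7 = 35
  Gary–B1: 35 × 11 = 385
  Gary–B2: 15 × 12 = 180
  Gary–B3: 5 × 3 = 15
  Chico–B2: 5 × 14 = 70
Total cost = 1125.
Chico ships 5 of its 50, leaving 45.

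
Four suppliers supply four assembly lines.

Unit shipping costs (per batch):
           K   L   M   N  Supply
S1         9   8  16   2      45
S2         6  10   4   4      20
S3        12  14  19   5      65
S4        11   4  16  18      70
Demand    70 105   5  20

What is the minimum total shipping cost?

1400

One minimum-cost allocation:
  S1 to L: 35 × 8 = 280
  S1 to N: 10 × 2 = 20
  S2 to K: 15 × 6 = 90
  S2 to M: 5 × 4 = 20
  S3 to K: 55 × 12 = 660
  S3 to N: 10 × 5 = 50
  S4 to L: 70 × 4 = 280
Total = 280 + 20 + 90 + 20 + 660 + 50 + 280 = 1400.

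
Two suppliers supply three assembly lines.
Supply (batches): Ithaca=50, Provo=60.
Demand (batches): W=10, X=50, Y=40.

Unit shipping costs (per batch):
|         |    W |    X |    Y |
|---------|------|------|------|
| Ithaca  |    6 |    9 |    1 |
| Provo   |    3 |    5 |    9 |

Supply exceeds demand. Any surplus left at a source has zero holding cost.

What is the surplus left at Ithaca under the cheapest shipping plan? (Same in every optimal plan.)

An optimal plan:
  Ithaca→Y: 40 × 1 = 40
  Provo→W: 10 × 3 = 30
  Provo→X: 50 × 5 = 250
Total cost = 320.
Ithaca ships 40 of its 50, leaving 10.

10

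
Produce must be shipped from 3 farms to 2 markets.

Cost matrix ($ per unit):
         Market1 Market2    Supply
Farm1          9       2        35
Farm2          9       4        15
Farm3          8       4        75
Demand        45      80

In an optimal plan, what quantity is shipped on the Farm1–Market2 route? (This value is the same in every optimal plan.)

The minimum-cost plan:
  Farm1->Market2: 35 × $2 = $70
  Farm2->Market2: 15 × $4 = $60
  Farm3->Market1: 45 × $8 = $360
  Farm3->Market2: 30 × $4 = $120
Total cost = $610.
So Farm1→Market2 carries 35 crates.

35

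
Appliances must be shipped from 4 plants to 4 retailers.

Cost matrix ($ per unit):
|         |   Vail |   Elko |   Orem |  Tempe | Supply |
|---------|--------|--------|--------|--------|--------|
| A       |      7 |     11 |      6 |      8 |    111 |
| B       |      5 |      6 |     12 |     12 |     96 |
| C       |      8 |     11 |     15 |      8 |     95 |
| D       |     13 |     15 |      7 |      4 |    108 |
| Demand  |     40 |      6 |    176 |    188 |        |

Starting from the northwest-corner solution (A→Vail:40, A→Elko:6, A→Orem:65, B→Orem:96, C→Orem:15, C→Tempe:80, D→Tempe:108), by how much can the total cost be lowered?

446

Current plan cost = 40·7 + 6·11 + 65·6 + 96·12 + 15·15 + 80·8 + 108·4 = $3185.
Optimal plan:
  A->Orem: 111 units
  B->Vail: 40 units
  B->Elko: 6 units
  B->Orem: 50 units
  C->Tempe: 95 units
  D->Orem: 15 units
  D->Tempe: 93 units
Optimal cost = $2739.
Saving = 3185 − 2739 = $446.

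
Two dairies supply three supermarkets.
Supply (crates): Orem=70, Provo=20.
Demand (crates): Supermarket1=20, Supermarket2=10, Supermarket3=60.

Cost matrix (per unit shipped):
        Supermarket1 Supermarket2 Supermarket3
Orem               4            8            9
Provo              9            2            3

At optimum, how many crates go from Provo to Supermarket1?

Solving gives:
  Orem to Supermarket1: 20 × 4 = 80
  Orem to Supermarket2: 10 × 8 = 80
  Orem to Supermarket3: 40 × 9 = 360
  Provo to Supermarket3: 20 × 3 = 60
Total cost = 580.
The route Provo→Supermarket1 is not used.

0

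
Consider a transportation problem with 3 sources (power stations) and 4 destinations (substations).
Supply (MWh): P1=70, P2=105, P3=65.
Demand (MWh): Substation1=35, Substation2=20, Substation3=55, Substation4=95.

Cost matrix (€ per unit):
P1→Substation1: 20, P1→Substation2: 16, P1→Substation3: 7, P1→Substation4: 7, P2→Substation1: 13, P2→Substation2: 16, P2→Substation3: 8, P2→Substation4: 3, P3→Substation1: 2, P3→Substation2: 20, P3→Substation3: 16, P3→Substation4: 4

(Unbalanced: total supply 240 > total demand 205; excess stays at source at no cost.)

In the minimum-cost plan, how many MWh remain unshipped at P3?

30

An optimal plan:
  P1–Substation2: 10 × €16 = €160
  P1–Substation3: 55 × €7 = €385
  P2–Substation2: 10 × €16 = €160
  P2–Substation4: 95 × €3 = €285
  P3–Substation1: 35 × €2 = €70
Total cost = €1060.
P3 ships 35 of its 65, leaving 30.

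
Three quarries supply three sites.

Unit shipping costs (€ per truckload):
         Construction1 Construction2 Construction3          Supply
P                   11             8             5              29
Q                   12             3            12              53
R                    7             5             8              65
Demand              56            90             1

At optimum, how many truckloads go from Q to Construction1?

Optimal shipments:
  P→Construction2: 28 truckloads
  P→Construction3: 1 truckloads
  Q→Construction2: 53 truckloads
  R→Construction1: 56 truckloads
  R→Construction2: 9 truckloads
Total cost = €825.
The route Q→Construction1 is not used.

0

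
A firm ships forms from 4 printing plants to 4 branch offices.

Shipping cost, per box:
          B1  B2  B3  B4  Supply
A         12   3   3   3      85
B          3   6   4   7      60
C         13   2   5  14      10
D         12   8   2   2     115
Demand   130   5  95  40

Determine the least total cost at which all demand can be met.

One minimum-cost allocation:
  A→B1: 65 × 12 = 780
  A→B4: 20 × 3 = 60
  B→B1: 60 × 3 = 180
  C→B1: 5 × 13 = 65
  C→B2: 5 × 2 = 10
  D→B3: 95 × 2 = 190
  D→B4: 20 × 2 = 40
Total = 780 + 60 + 180 + 65 + 10 + 190 + 40 = 1325.

1325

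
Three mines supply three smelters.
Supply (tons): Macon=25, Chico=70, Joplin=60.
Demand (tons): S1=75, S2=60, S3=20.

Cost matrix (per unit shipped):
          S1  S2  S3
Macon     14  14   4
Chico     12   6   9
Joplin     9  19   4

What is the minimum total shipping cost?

1170

One minimum-cost allocation:
  Macon→S1: 5 × 14 = 70
  Macon→S3: 20 × 4 = 80
  Chico→S1: 10 × 12 = 120
  Chico→S2: 60 × 6 = 360
  Joplin→S1: 60 × 9 = 540
Total = 70 + 80 + 120 + 360 + 540 = 1170.
(Supply check: Macon ships 25; Chico ships 70; Joplin ships 60.)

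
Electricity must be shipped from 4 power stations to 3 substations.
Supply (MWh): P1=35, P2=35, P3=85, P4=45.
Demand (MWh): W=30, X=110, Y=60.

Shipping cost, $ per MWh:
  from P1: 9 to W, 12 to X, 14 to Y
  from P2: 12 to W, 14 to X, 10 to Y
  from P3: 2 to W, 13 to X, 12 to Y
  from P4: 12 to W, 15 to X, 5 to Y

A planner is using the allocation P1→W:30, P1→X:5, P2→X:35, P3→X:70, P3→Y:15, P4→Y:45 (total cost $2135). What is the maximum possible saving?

Current plan cost = 30·9 + 5·12 + 35·14 + 70·13 + 15·12 + 45·5 = $2135.
Optimal plan:
  P1–X: 35 MWh
  P2–X: 20 MWh
  P2–Y: 15 MWh
  P3–W: 30 MWh
  P3–X: 55 MWh
  P4–Y: 45 MWh
Optimal cost = $1850.
Saving = 2135 − 1850 = $285.

285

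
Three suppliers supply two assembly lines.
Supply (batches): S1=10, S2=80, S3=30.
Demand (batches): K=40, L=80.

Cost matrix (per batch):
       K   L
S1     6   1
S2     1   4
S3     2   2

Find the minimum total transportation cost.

270

An optimal shipping plan:
  S1->L: 10 × 1 = 10
  S2->K: 40 × 1 = 40
  S2->L: 40 × 4 = 160
  S3->L: 30 × 2 = 60
Total = 10 + 40 + 160 + 60 = 270.
(Supply check: S1 ships 10; S2 ships 80; S3 ships 30.)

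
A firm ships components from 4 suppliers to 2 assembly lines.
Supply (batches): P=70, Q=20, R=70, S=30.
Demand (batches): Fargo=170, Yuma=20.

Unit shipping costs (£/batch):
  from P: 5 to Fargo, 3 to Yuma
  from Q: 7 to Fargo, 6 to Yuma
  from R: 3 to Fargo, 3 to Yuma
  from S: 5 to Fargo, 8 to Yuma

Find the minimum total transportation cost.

An optimal shipping plan:
  P–Fargo: 50 batches
  P–Yuma: 20 batches
  Q–Fargo: 20 batches
  R–Fargo: 70 batches
  S–Fargo: 30 batches
Total cost = £810.

810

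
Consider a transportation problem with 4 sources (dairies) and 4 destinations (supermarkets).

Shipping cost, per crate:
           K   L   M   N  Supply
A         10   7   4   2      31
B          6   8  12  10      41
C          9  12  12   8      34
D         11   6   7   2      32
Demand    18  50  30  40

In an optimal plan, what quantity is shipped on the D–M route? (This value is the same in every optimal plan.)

Solving gives:
  A->M: 30 × 4 = 120
  A->N: 1 × 2 = 2
  B->L: 41 × 8 = 328
  C->K: 18 × 9 = 162
  C->L: 9 × 12 = 108
  C->N: 7 × 8 = 56
  D->N: 32 × 2 = 64
Total cost = 840.
The route D→M is not used.

0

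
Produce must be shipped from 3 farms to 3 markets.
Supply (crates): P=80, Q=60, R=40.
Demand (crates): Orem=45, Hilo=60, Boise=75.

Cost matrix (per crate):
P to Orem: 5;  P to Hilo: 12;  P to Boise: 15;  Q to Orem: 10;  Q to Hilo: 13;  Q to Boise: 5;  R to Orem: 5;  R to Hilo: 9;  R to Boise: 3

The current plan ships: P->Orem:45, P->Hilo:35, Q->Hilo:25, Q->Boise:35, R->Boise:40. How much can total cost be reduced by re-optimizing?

Current plan cost = 45·5 + 35·12 + 25·13 + 35·5 + 40·3 = 1265.
Optimal plan:
  P->Orem: 45 × 5 = 225
  P->Hilo: 35 × 12 = 420
  Q->Boise: 60 × 5 = 300
  R->Hilo: 25 × 9 = 225
  R->Boise: 15 × 3 = 45
Optimal cost = 1215.
Saving = 1265 − 1215 = 50.

50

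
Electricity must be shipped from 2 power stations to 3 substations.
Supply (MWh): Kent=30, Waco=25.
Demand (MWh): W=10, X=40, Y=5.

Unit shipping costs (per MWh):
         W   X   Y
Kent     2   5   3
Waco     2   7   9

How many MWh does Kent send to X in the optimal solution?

25

Solving gives:
  Kent→X: 25 MWh
  Kent→Y: 5 MWh
  Waco→W: 10 MWh
  Waco→X: 15 MWh
Total cost = 265.
So Kent→X carries 25 MWh.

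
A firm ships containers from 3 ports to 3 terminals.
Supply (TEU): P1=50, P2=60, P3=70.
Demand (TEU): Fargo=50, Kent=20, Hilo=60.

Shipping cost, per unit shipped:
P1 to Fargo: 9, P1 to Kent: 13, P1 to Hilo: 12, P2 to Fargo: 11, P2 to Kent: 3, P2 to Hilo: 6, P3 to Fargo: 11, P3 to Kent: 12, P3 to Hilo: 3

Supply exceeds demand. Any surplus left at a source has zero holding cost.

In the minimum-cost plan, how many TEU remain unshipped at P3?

10

Minimum-cost shipments:
  P1–Fargo: 50 × 9 = 450
  P2–Kent: 20 × 3 = 60
  P3–Hilo: 60 × 3 = 180
Total cost = 690.
P3 ships 60 of its 70, leaving 10.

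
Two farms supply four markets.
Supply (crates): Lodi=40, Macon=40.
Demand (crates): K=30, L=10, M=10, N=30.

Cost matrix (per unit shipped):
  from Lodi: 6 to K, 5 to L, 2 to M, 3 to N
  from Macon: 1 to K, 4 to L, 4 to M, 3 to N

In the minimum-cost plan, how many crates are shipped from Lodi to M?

10

The minimum-cost plan:
  Lodi to M: 10 × 2 = 20
  Lodi to N: 30 × 3 = 90
  Macon to K: 30 × 1 = 30
  Macon to L: 10 × 4 = 40
Total cost = 180.
So Lodi→M carries 10 crates.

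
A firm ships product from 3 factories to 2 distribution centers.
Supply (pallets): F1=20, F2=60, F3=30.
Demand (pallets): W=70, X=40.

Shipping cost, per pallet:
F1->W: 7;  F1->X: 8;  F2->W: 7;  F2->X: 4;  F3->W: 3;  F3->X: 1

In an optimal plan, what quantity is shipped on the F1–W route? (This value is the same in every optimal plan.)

Optimal shipments:
  F1→W: 20 pallets
  F2→W: 20 pallets
  F2→X: 40 pallets
  F3→W: 30 pallets
Total cost = 530.
So F1→W carries 20 pallets.

20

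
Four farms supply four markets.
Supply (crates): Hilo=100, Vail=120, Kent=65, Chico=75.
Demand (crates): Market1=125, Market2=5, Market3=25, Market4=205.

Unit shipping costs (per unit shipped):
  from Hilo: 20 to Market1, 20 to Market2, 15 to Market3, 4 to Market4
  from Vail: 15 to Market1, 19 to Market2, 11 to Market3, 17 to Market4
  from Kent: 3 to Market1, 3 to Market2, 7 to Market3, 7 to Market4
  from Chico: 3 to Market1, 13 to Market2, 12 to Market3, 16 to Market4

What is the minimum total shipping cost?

2750

One minimum-cost allocation:
  Hilo to Market4: 100 × 4 = 400
  Vail to Market3: 25 × 11 = 275
  Vail to Market4: 95 × 17 = 1615
  Kent to Market1: 50 × 3 = 150
  Kent to Market2: 5 × 3 = 15
  Kent to Market4: 10 × 7 = 70
  Chico to Market1: 75 × 3 = 225
Total = 400 + 275 + 1615 + 150 + 15 + 70 + 225 = 2750.
(Supply check: Hilo ships 100; Vail ships 120; Kent ships 65; Chico ships 75.)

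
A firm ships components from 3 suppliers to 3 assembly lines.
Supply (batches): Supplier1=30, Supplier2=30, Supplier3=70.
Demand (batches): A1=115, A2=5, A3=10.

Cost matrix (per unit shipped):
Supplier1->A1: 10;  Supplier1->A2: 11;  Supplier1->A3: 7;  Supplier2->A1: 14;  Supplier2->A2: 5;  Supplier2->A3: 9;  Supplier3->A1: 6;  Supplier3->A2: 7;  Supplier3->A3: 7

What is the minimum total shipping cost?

A cheapest plan:
  Supplier1 to A1: 30 × 10 = 300
  Supplier2 to A1: 15 × 14 = 210
  Supplier2 to A2: 5 × 5 = 25
  Supplier2 to A3: 10 × 9 = 90
  Supplier3 to A1: 70 × 6 = 420
Total = 300 + 210 + 25 + 90 + 420 = 1045.
(Supply check: Supplier1 ships 30; Supplier2 ships 30; Supplier3 ships 70.)

1045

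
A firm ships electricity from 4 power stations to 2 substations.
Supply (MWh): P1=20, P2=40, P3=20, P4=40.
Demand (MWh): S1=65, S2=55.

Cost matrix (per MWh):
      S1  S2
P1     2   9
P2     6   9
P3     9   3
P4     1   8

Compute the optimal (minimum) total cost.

485

A cheapest plan:
  P1->S1: 20 × 2 = 40
  P2->S1: 5 × 6 = 30
  P2->S2: 35 × 9 = 315
  P3->S2: 20 × 3 = 60
  P4->S1: 40 × 1 = 40
Total = 40 + 30 + 315 + 60 + 40 = 485.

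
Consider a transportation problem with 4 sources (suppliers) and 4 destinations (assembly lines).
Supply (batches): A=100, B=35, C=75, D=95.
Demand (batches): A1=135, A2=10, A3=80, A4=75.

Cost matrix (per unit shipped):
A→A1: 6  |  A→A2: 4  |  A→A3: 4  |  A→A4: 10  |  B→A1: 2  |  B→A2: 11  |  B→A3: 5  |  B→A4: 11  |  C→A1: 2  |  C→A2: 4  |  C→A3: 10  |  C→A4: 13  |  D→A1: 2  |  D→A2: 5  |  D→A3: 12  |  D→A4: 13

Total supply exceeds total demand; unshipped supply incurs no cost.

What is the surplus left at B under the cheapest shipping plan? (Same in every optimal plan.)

0

Minimum-cost shipments:
  A→A3: 80 batches
  A→A4: 20 batches
  B→A4: 35 batches
  C→A1: 40 batches
  C→A2: 10 batches
  C→A4: 20 batches
  D→A1: 95 batches
Total cost = 1475.
B ships 35 of its 35, leaving 0.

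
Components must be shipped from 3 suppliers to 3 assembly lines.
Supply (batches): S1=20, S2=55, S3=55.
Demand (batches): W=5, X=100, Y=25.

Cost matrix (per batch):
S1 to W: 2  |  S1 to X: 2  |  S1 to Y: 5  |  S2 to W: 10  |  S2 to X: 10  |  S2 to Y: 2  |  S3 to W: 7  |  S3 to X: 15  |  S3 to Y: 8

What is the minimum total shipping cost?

1175

Optimal allocation:
  S1 to X: 20 × 2 = 40
  S2 to X: 30 × 10 = 300
  S2 to Y: 25 × 2 = 50
  S3 to W: 5 × 7 = 35
  S3 to X: 50 × 15 = 750
Total = 40 + 300 + 50 + 35 + 750 = 1175.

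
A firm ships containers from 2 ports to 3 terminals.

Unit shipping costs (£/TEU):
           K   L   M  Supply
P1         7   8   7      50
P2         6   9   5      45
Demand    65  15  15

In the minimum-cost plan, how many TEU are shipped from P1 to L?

Optimal shipments:
  P1–K: 35 × £7 = £245
  P1–L: 15 × £8 = £120
  P2–K: 30 × £6 = £180
  P2–M: 15 × £5 = £75
Total cost = £620.
So P1→L carries 15 TEU.

15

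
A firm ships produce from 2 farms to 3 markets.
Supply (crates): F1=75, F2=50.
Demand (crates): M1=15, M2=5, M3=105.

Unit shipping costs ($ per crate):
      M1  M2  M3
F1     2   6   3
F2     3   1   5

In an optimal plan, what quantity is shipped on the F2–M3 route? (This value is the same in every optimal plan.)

Optimal shipments:
  F1→M3: 75 × $3 = $225
  F2→M1: 15 × $3 = $45
  F2→M2: 5 × $1 = $5
  F2→M3: 30 × $5 = $150
Total cost = $425.
So F2→M3 carries 30 crates.

30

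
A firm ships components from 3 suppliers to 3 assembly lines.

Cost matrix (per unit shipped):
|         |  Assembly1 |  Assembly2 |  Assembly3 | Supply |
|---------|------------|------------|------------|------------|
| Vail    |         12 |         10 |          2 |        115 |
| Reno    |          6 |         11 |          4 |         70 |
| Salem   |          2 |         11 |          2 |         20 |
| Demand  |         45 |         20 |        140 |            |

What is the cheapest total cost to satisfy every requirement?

740

Optimal allocation:
  Vail→Assembly3: 115 × 2 = 230
  Reno→Assembly1: 25 × 6 = 150
  Reno→Assembly2: 20 × 11 = 220
  Reno→Assembly3: 25 × 4 = 100
  Salem→Assembly1: 20 × 2 = 40
Total = 230 + 150 + 220 + 100 + 40 = 740.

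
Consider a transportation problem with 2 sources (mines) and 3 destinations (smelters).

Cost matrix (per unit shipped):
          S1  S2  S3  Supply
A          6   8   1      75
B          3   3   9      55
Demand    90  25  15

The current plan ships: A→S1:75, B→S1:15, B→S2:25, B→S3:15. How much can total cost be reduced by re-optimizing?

Current plan cost = 75·6 + 15·3 + 25·3 + 15·9 = 705.
Optimal plan:
  A to S1: 60 × 6 = 360
  A to S3: 15 × 1 = 15
  B to S1: 30 × 3 = 90
  B to S2: 25 × 3 = 75
Optimal cost = 540.
Saving = 705 − 540 = 165.

165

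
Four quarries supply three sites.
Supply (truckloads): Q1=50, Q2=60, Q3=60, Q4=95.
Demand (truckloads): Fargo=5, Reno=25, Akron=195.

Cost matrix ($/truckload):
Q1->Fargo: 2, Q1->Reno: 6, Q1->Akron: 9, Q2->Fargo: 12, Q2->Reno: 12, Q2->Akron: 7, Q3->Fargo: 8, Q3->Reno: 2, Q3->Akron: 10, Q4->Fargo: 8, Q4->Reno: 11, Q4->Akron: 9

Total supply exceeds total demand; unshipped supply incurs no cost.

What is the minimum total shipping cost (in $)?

A cheapest plan:
  Q1 to Fargo: 5 truckloads
  Q1 to Akron: 45 truckloads
  Q2 to Akron: 60 truckloads
  Q3 to Reno: 25 truckloads
  Q4 to Akron: 90 truckloads
Total cost = $1695.

1695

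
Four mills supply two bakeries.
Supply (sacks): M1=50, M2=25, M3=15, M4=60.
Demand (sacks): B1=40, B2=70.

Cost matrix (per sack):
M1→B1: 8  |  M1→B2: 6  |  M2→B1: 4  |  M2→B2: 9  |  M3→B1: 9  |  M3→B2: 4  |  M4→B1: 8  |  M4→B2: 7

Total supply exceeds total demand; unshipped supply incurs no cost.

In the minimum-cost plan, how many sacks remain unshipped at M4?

An optimal plan:
  M1→B2: 50 × 6 = 300
  M2→B1: 25 × 4 = 100
  M3→B2: 15 × 4 = 60
  M4→B1: 15 × 8 = 120
  M4→B2: 5 × 7 = 35
Total cost = 615.
M4 ships 20 of its 60, leaving 40.

40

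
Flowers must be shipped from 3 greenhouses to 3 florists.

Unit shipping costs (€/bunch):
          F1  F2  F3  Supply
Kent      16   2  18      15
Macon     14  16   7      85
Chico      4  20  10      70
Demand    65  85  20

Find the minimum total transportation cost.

One minimum-cost allocation:
  Kent to F2: 15 × €2 = €30
  Macon to F2: 70 × €16 = €1120
  Macon to F3: 15 × €7 = €105
  Chico to F1: 65 × €4 = €260
  Chico to F3: 5 × €10 = €50
Total = 30 + 1120 + 105 + 260 + 50 = €1565.

1565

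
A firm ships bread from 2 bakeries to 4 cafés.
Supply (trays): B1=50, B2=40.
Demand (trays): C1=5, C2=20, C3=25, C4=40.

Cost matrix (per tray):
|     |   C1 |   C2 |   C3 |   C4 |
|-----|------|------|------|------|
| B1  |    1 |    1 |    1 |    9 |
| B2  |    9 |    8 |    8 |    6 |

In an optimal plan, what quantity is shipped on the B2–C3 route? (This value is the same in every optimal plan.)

The minimum-cost plan:
  B1→C1: 5 trays
  B1→C2: 20 trays
  B1→C3: 25 trays
  B2→C4: 40 trays
Total cost = 290.
The route B2→C3 is not used.

0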